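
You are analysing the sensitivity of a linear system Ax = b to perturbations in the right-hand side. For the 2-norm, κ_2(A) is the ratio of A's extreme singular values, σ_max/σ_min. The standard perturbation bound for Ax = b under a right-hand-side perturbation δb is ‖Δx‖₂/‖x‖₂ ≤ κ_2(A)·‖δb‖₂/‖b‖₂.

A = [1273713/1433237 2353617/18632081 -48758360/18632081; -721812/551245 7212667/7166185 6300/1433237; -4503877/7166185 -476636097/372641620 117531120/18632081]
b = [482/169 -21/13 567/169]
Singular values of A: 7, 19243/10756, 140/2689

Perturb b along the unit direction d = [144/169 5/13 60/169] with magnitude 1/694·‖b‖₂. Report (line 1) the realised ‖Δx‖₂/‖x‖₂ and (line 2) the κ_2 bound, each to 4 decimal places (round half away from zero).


σ_max = 7, σ_min = 140/2689
κ = σ_max/σ_min = 7/(140/2689) = 134.4500
bound on ‖Δx‖/‖x‖: κ·ε = 134.4500·1/694 = 0.1937
solve Ax = b  →  x = [35.0335 43.9165 12.9274]
‖b‖ = 4.6904, ‖x‖ = 57.6465
δb = ε·‖b‖·d = [0.0058 0.0026 0.0024]; solving A·Δx = δb gives ‖Δx‖ = 0.1298
relative error = 0.0023
so the bound overstates the realised error by a factor of ≈ 86.0320 (computed from the unrounded values)

0.0023
0.1937


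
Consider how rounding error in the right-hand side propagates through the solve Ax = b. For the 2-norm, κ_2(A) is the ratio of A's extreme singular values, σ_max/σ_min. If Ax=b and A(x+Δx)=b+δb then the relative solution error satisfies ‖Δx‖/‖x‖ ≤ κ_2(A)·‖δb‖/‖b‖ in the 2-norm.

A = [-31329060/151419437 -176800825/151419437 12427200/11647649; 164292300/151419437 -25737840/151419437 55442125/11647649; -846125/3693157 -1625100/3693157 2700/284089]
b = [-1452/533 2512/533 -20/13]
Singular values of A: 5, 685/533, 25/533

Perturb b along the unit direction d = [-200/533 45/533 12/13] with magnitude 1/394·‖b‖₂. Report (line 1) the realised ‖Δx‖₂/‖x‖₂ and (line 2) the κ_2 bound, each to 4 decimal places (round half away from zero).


0.0953
0.2706

largest singular value 5, smallest 25/533
κ = σ_max/σ_min = 5/(25/533) = 106.6000
κ_2(A)·‖δb‖/‖b‖ = 0.2706
solve Ax = b  →  x = [1.3592 2.8055 0.7805]
2-norm of b is 5.6569; of x, 3.2136
Δx = A⁻¹·δb where δb = 1/394·5.6569·d; ‖Δx‖ = 0.3061
relative error = 0.0953
realised/bound (from unrounded values) ≈ 0.3521


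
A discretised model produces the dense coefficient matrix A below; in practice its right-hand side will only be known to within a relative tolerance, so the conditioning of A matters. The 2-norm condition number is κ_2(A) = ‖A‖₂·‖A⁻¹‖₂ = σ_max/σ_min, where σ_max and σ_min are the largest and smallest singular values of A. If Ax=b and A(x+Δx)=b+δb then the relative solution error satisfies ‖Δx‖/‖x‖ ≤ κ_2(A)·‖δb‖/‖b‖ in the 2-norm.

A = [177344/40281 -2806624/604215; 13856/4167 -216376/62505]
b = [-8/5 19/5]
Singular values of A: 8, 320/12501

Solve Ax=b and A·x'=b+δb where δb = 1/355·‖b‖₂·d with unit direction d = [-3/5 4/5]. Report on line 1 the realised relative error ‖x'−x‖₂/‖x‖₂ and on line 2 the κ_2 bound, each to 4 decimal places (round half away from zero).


0.0029
0.8804

largest singular value 8, smallest 320/12501
κ = σ_max/σ_min = 8/(320/12501) = 312.5250
κ_2(A)·‖δb‖/‖b‖ = 0.8804
solve Ax = b  →  x = [113.2418 107.6767]
‖b‖ = 4.1231, ‖x‖ = 156.2625
with δb = [-0.0070 0.0093], A·Δx = δb → ‖Δx‖ = 0.4537
dividing the unrounded norms, ‖Δx‖/‖x‖ = 0.0029
so the bound overstates the realised error by a factor of ≈ 303.1939 (computed from the unrounded values)


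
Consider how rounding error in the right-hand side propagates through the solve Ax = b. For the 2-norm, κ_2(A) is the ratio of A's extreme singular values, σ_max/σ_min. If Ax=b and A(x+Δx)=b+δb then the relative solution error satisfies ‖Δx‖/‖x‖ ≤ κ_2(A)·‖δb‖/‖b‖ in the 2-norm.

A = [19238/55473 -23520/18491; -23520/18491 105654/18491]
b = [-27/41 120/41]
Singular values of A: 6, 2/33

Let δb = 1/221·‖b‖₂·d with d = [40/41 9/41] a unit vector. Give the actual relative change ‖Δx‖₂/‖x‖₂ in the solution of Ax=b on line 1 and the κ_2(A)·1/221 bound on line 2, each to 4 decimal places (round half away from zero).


0.4480
0.4480

largest singular value 6, smallest 2/33
κ = σ_max/σ_min = 6/(2/33) = 99.0000
κ_2(A)·‖δb‖/‖b‖ = 0.4480
solve Ax = b  →  x = [-0.1098 0.4878]
2-norm of b is 3.0000; of x, 0.5000
with δb = [0.0132 0.0030], A·Δx = δb → ‖Δx‖ = 0.2240
realised ‖Δx‖/‖x‖ = 0.4480
tightness: 0.4480 against a bound of 0.4480; the bound is attained (ratio 1)


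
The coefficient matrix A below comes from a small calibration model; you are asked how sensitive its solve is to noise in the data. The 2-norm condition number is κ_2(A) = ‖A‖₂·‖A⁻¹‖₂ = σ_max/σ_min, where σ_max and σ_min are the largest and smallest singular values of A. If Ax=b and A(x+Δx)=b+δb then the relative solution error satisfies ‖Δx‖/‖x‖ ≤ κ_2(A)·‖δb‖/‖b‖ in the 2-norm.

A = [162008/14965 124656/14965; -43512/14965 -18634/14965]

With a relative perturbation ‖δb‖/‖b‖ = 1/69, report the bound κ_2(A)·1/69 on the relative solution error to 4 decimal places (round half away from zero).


0.2645

M = AᵀA = [16739968/133225 12496176/133225; 12496176/133225 9450532/133225]. tr(M)=1047620/5329, det(M)=614656/5329
λ_max, λ_min = (1047620/5329 ± √1084405657104/28398241)/2 = 196, 3136/5329
κ_2(A) = √(λ_max/λ_min) = √(196 / (3136/5329)) = 18.2500
worst-case relative error ≤ 18.2500 × 1/69 = 0.2645


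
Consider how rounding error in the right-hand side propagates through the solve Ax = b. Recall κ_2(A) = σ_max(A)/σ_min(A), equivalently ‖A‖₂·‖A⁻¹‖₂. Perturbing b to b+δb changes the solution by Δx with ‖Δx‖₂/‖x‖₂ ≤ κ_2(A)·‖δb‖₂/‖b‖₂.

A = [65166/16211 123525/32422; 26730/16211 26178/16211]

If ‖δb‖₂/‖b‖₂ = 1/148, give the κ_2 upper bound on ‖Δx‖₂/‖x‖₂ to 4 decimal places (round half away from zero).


1.1622

form AᵀA = [29355624/1555009 27955935/1555009; 27955935/1555009 106506369/6220036] with trace 266265/7396 and determinant 81/1849
eigenvalues of AᵀA: λ = (tr ± √(tr²−4·det))/2 = 36, 9/7396
κ_2(A) = √(λ_max/λ_min) = √(36 / (9/7396)) = 172.0000
worst-case relative error ≤ 172.0000 × 1/148 = 1.1622


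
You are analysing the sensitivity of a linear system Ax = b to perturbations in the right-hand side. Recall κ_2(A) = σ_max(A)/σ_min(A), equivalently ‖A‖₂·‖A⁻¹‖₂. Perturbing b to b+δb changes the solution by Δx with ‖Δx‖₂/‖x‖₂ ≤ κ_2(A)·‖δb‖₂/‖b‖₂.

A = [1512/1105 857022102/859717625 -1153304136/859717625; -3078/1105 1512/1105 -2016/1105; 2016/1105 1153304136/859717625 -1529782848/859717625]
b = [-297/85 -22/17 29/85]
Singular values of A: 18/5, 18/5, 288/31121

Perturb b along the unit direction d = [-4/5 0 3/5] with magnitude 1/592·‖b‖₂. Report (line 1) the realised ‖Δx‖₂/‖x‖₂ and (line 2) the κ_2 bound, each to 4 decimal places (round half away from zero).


0.0021
0.6571

σ_max = 18/5, σ_min = 288/31121
κ = σ_max/σ_min = (18/5)/(288/31121) = 389.0125
perturbation bound = 389.0125·1/592 = 0.6571
solve Ax = b  →  x = [-0.0427 258.9699 195.0020]
‖b‖ = 3.7417, ‖x‖ = 324.1777
with δb = [-0.0051 0.0000 0.0038], A·Δx = δb → ‖Δx‖ = 0.6830
dividing the unrounded norms, ‖Δx‖/‖x‖ = 0.0021
tightness: 0.0021 against a bound of 0.6571 (unrounded ratio ≈ 0.0032)


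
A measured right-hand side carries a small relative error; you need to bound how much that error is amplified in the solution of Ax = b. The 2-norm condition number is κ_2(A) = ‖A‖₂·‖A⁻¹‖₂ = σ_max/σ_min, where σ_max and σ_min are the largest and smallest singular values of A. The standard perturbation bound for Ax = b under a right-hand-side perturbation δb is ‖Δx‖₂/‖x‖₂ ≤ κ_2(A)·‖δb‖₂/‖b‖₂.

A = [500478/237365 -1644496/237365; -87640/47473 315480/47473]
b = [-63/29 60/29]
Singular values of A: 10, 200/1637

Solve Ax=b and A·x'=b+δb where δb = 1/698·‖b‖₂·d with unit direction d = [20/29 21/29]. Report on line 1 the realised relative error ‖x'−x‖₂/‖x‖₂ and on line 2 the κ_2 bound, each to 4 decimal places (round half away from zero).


0.1173
0.1173

largest singular value 10, smallest 200/1637
condition number: 10 ÷ (200/1637) = 81.8500
bound on ‖Δx‖/‖x‖: κ·ε = 81.8500·1/698 = 0.1173
solve Ax = b  →  x = [-0.0840 0.2880]
2-norm of b is 3.0000; of x, 0.3000
with δb = [0.0030 0.0031], A·Δx = δb → ‖Δx‖ = 0.0352
relative error = 0.1173
tightness: 0.1173 against a bound of 0.1173; the bound is attained (ratio 1)


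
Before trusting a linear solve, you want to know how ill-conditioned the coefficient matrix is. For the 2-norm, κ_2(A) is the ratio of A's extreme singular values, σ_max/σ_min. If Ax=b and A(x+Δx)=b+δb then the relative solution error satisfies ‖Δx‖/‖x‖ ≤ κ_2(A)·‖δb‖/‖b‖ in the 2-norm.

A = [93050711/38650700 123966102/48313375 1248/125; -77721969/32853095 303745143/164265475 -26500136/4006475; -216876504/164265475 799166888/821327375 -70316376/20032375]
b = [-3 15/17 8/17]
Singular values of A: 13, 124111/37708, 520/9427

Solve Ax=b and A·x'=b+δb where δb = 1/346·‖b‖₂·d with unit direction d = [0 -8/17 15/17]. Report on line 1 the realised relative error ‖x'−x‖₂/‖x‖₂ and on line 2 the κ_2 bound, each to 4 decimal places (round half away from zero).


0.4343
0.6811

largest singular value 13, smallest 520/9427
condition number: 13 ÷ (520/9427) = 235.6750
perturbation bound = 235.6750·1/346 = 0.6811
solve Ax = b  →  x = [0.0037 -0.3106 -0.2215]
2-norm of b is 3.1623; of x, 0.3815
with δb = [0.0000 -0.0043 0.0081], A·Δx = δb → ‖Δx‖ = 0.1657
relative error = 0.4343
so the bound overstates the realised error by a factor of ≈ 1.5684 (computed from the unrounded values)


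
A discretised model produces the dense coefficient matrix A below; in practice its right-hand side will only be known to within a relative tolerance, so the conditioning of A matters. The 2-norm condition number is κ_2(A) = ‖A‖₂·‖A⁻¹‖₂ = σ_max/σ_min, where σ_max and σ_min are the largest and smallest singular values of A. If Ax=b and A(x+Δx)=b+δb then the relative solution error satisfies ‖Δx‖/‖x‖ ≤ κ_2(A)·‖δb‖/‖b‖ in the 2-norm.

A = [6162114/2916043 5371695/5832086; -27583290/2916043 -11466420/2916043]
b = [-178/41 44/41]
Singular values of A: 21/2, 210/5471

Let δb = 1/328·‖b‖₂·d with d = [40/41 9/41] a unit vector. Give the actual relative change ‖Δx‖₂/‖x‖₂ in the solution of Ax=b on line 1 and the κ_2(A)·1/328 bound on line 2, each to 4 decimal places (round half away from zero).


0.0034
0.8340

largest singular value 21/2, smallest 210/5471
condition number: (21/2) ÷ (210/5471) = 273.5500
perturbation bound = 273.5500·1/328 = 0.8340
solve Ax = b  →  x = [39.9048 -96.2667]
2-norm of b is 4.4721; of x, 104.2097
Δx = A⁻¹·δb where δb = 1/328·4.4721·d; ‖Δx‖ = 0.3552
relative error = 0.0034
realised/bound (from unrounded values) ≈ 0.0041


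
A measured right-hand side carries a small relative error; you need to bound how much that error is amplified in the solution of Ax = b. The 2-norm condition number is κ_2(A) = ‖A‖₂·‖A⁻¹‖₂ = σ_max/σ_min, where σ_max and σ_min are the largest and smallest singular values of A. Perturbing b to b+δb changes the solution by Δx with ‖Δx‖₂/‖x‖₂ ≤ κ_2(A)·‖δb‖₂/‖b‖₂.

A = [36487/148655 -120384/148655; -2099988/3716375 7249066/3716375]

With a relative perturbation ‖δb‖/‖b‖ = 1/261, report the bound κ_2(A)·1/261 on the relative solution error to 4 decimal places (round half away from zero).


M = AᵀA = [31017827401/81724515625 -106320908232/81724515625; -106320908232/81724515625 364536390724/81724515625]. tr(M)=632886749/130759225, det(M)=58564/130759225
char-poly roots: 121/25 and 484/5230369
σ_max=√(121/25)=(11/5), σ_min=√(484/5230369)=(22/2287) → κ = 228.7000
worst-case relative error ≤ 228.7000 × 1/261 = 0.8762

0.8762


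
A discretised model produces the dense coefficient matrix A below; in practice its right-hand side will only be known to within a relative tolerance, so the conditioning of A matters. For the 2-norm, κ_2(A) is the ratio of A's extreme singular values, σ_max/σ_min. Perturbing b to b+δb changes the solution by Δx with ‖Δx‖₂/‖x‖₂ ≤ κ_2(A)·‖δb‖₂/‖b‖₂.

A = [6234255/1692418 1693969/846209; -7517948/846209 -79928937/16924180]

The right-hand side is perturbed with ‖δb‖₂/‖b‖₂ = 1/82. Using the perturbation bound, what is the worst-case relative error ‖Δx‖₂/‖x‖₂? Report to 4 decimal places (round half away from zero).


3.7356

AᵀA = [92218623017/996964388 122956480881/2492410970; 122956480881/2492410970 2623197827753/99696438800]; tr = 696768242909/5864496400, det = 141158161/938319424
λ_max, λ_min = (696768242909/5864496400 ± √485465288788319850772281/34392318025612960000)/2 = 11881/100, 297025/234579856
so κ_2 = √((11881/100) / (297025/234579856)) = 306.3200
perturbation bound = 306.3200·1/82 = 3.7356


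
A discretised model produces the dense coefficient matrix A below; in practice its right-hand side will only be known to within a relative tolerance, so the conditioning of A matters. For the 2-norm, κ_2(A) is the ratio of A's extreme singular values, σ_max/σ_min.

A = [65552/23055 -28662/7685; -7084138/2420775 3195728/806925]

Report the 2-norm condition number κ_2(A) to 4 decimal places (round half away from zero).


133.5600

form AᵀA = [116004934084/6968075625 -51549720704/2322691875; -51549720704/2322691875 22912993924/774230625] with trace 12888875176/278723025 and determinant 1336336/11148921
eigenvalues of AᵀA: λ = (tr ± √(tr²−4·det))/2 = 1156/25, 28900/11148921
κ = σ_max/σ_min = (34/5)/(170/3339) = 133.5600


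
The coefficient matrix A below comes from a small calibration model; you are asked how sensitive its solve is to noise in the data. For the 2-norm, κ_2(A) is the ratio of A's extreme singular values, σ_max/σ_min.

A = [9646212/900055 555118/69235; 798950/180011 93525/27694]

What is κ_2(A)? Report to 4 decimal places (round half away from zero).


M = AᵀA = [645014399476/4793485225 483754492107/4793485225; 483754492107/4793485225 1451297116321/19173940900]. tr(M)=161254188569/766957636, det(M)=70728100/191739409
eigenvalues of AᵀA: λ = (tr ± √(tr²−4·det))/2 = 841/4, 336400/191739409
so κ_2 = √((841/4) / (336400/191739409)) = 346.1750

346.1750


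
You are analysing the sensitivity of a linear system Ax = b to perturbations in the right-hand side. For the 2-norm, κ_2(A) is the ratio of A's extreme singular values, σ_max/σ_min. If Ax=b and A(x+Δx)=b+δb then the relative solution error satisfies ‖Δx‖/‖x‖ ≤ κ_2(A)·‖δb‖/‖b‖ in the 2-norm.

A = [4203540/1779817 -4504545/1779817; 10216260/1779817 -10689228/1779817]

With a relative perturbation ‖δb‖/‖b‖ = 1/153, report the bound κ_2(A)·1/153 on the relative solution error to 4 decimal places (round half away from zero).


1.5428

form AᵀA = [722140336800/18744074281 -758218742820/18744074281; -758218742820/18744074281 796156928361/18744074281] with trace 1805347521/22287841 and determinant 2624400/22287841
λ_max, λ_min = (1805347521/22287841 ± √3259045702741163841/496747856441281)/2 = 81, 32400/22287841
so κ_2 = √(81 / (32400/22287841)) = 236.0500
κ_2(A)·‖δb‖/‖b‖ = 1.5428


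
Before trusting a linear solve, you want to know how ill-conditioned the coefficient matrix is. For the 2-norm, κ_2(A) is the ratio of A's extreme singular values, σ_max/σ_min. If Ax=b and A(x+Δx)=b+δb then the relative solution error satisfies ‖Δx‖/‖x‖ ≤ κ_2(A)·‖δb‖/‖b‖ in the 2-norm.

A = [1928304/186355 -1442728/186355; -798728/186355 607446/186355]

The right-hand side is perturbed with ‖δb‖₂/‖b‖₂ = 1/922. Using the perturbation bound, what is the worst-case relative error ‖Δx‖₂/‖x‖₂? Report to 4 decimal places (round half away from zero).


M = AᵀA = [1031082304/8219689 -773302320/8219689; -773302320/8219689 579989284/8219689]. tr(M)=1611071588/8219689, det(M)=2458624/8219689
eigenvalues of AᵀA: λ = (tr ± √(tr²−4·det))/2 = 196, 12544/8219689
κ = σ_max/σ_min = 14/(112/2867) = 358.3750
bound on ‖Δx‖/‖x‖: κ·ε = 358.3750·1/922 = 0.3887

0.3887


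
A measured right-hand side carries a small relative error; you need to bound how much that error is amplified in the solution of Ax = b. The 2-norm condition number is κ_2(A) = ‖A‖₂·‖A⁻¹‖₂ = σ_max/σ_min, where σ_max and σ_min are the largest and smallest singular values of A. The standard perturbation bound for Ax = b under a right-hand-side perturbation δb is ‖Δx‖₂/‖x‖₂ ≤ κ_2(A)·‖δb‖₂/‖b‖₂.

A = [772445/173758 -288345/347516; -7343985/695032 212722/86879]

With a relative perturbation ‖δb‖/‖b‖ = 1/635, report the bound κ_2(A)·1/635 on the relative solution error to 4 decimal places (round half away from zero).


0.1027

AᵀA = [375626367625/2858399296 -10561880655/357299912; -10561880655/357299912 4776054601/714599824]; tr = 234818909/1700416, det = 121992025/27206656
eigenvalues of AᵀA: λ = (tr ± √(tr²−4·det))/2 = 2209/16, 55225/1700416
σ_max=√(2209/16)=(47/4), σ_min=√(55225/1700416)=(235/1304) → κ = 65.2000
κ_2(A)·‖δb‖/‖b‖ = 0.1027


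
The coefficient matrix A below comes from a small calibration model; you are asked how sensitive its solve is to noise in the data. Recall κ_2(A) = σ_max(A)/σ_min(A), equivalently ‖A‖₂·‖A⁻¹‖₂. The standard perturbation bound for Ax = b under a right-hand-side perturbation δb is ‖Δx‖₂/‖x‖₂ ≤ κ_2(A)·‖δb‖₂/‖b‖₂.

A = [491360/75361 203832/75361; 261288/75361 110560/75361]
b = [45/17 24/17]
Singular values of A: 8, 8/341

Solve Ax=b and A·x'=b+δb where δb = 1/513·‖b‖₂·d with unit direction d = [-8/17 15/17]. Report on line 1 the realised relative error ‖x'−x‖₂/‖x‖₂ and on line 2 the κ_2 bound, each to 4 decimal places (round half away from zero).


σ_max = 8, σ_min = 8/341
κ = σ_max/σ_min = 8/(8/341) = 341.0000
perturbation bound = 341.0000·1/513 = 0.6647
solve Ax = b  →  x = [0.3462 0.1442]
‖b‖₂ = 3.0000 and ‖x‖₂ = 0.3750
re-solving with b+δb shifts x by Δx of norm 0.2493
realised ‖Δx‖/‖x‖ = 0.6647
so the bound is sharp here: realised error equals the bound

0.6647
0.6647


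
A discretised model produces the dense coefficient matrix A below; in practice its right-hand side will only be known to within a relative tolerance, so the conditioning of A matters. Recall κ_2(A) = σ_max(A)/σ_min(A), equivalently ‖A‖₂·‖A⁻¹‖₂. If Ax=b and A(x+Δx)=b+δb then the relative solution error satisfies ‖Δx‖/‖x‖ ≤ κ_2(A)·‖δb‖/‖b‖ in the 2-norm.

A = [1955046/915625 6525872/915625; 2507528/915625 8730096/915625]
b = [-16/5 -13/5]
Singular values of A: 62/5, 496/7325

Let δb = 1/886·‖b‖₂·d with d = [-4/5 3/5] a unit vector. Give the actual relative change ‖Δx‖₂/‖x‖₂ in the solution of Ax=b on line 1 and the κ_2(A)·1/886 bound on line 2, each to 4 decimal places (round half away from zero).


largest singular value 62/5, smallest 496/7325
condition number: (62/5) ÷ (496/7325) = 183.1250
κ_2(A)·‖δb‖/‖b‖ = 0.2067
solve Ax = b  →  x = [-14.2677 3.8254]
‖b‖₂ = 4.1231 and ‖x‖₂ = 14.7717
re-solving with b+δb shifts x by Δx of norm 0.0687
relative error = 0.0047
so the bound overstates the realised error by a factor of ≈ 44.4249 (computed from the unrounded values)

0.0047
0.2067


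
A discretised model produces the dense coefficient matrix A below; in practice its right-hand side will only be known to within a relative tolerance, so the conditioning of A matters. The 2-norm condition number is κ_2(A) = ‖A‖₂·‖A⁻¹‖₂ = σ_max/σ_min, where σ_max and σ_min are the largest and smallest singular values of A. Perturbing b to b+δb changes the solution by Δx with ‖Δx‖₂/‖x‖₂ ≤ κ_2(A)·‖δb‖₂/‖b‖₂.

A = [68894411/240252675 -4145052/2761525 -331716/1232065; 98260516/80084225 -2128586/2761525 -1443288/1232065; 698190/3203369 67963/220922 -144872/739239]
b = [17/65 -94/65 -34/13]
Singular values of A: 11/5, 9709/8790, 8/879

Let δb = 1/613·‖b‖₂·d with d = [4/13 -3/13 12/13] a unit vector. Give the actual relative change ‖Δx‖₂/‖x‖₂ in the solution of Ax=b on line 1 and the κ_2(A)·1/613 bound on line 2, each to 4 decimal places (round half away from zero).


0.0024
0.3943

from the listed singular values, σ₁ = 11/5, σ_n = 8/879
κ = σ_max/σ_min = (11/5)/(8/879) = 241.7250
worst-case relative error ≤ 241.7250 × 1/613 = 0.3943
solve Ax = b  →  x = [-152.6943 -0.9977 -158.0411]
2-norm of b is 3.0000; of x, 219.7579
with δb = [0.0015 -0.0011 0.0045], A·Δx = δb → ‖Δx‖ = 0.5377
realised ‖Δx‖/‖x‖ = 0.0024
so the bound overstates the realised error by a factor of ≈ 161.1558 (computed from the unrounded values)


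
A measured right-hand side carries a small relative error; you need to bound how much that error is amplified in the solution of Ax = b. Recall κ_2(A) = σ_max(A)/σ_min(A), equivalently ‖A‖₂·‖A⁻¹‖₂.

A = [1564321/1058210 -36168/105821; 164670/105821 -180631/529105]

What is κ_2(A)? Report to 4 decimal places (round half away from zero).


AᵀA = [6134032201/1331520100 -69005574/66576005; -69005574/66576005 77682121/332880025]; tr = 766777/158420, det = 14641/19802500
λ_max, λ_min = (766777/158420 ± √14696818651449/627422410000)/2 = 121/25, 121/792100
so κ_2 = √((121/25) / (121/792100)) = 178.0000

178.0000


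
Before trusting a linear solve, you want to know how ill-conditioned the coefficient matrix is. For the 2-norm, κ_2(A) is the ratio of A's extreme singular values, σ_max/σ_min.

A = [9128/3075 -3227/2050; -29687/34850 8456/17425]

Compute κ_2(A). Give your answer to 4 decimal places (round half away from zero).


AᵀA = [166800361/17489124 -7412720/1457427; -7412720/1457427 5272841/1943236]; tr = 370685/30258, det = 2401/242064
char-poly roots: 49/4 and 49/60516
κ_2(A) = √(λ_max/λ_min) = √((49/4) / (49/60516)) = 123.0000

123.0000


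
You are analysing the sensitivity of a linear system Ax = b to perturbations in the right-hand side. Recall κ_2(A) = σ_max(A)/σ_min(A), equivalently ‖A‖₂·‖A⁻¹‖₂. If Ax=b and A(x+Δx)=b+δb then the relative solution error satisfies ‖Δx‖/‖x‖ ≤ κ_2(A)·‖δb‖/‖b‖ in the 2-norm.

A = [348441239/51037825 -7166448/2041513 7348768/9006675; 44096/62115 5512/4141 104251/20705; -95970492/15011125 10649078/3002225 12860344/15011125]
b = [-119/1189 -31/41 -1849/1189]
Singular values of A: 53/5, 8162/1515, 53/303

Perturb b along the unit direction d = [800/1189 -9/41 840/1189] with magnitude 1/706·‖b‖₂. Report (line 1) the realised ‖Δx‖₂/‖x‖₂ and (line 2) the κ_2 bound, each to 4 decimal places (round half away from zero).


0.0025
0.0858

from the listed singular values, σ₁ = 53/5, σ_n = 53/303
condition number: (53/5) ÷ (53/303) = 60.6000
worst-case relative error ≤ 60.6000 × 1/706 = 0.0858
solve Ax = b  →  x = [2.6415 4.7524 -1.7789]
2-norm of b is 1.7321; of x, 5.7208
with δb = [0.0017 -0.0005 0.0017], A·Δx = δb → ‖Δx‖ = 0.0140
realised ‖Δx‖/‖x‖ = 0.0025
so the bound overstates the realised error by a factor of ≈ 35.0106 (computed from the unrounded values)


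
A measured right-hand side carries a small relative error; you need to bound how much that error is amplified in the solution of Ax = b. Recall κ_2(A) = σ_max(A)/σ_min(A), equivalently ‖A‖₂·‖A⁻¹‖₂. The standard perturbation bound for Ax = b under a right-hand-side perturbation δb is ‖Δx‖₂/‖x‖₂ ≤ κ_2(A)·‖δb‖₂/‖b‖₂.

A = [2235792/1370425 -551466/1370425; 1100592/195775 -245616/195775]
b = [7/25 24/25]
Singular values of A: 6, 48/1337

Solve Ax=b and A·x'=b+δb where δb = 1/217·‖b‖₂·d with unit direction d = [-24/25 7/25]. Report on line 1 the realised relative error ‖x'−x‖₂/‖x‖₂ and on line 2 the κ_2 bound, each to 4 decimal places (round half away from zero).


0.7702
0.7702

from the listed singular values, σ₁ = 6, σ_n = 48/1337
condition number: 6 ÷ (48/1337) = 167.1250
bound on ‖Δx‖/‖x‖: κ·ε = 167.1250·1/217 = 0.7702
solve Ax = b  →  x = [0.1626 -0.0366]
‖b‖₂ = 1.0000 and ‖x‖₂ = 0.1667
δb = ε·‖b‖·d = [-0.0044 0.0013]; solving A·Δx = δb gives ‖Δx‖ = 0.1284
dividing the unrounded norms, ‖Δx‖/‖x‖ = 0.7702
realised/bound = 1 exactly: the bound is attained for this b and d


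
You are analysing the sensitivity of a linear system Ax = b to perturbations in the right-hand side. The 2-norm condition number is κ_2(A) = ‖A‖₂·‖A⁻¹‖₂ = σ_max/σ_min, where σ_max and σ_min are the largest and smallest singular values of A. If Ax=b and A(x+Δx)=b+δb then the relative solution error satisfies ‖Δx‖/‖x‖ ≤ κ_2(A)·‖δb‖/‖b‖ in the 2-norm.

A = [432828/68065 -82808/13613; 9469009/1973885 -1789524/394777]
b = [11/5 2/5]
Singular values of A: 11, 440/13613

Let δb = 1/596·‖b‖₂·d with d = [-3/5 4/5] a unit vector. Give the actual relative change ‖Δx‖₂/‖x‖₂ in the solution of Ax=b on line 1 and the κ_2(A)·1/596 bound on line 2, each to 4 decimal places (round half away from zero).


0.0038
0.5710

σ_max = 11, σ_min = 440/13613
κ_2(A) = 11 / (440/13613) = 340.3250
worst-case relative error ≤ 340.3250 × 1/596 = 0.5710
solve Ax = b  →  x = [-21.2053 -22.5292]
‖b‖ = 2.2361, ‖x‖ = 30.9392
Δx = A⁻¹·δb where δb = 1/596·2.2361·d; ‖Δx‖ = 0.1161
realised ‖Δx‖/‖x‖ = 0.0038
so the bound overstates the realised error by a factor of ≈ 152.2006 (computed from the unrounded values)


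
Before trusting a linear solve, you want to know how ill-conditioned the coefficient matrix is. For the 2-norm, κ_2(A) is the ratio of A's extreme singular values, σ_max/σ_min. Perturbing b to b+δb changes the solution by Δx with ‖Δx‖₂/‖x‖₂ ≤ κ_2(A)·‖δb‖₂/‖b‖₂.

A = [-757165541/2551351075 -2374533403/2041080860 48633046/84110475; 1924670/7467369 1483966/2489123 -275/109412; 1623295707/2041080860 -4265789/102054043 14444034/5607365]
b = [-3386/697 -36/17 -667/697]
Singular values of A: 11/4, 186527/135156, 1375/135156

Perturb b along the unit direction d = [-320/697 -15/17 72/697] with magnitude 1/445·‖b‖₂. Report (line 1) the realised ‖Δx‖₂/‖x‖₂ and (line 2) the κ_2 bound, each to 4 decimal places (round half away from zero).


0.0030
0.6074

σ_max = 11/4, σ_min = 1375/135156
condition number: (11/4) ÷ (1375/135156) = 270.3120
perturbation bound = 270.3120·1/445 = 0.6074
solve Ax = b  →  x = [-347.7708 147.2594 109.3925]
2-norm of b is 5.3852; of x, 393.1878
Δx = A⁻¹·δb where δb = 1/445·5.3852·d; ‖Δx‖ = 1.1895
dividing the unrounded norms, ‖Δx‖/‖x‖ = 0.0030
realised/bound (from unrounded values) ≈ 0.0050


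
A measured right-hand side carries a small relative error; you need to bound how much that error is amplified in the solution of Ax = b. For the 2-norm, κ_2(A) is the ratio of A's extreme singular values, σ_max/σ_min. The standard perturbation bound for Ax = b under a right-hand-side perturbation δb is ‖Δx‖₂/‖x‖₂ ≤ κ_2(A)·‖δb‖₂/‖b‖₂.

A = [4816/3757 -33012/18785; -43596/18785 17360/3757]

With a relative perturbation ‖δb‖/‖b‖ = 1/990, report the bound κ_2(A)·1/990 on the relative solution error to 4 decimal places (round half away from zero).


M = AᵀA = [14677264/2088025 -5419008/417605; -5419008/417605 51029776/2088025]. tr(M)=45472/1445, det(M)=614656/180625
eigenvalues of AᵀA: λ = (tr ± √(tr²−4·det))/2 = 784/25, 784/7225
κ = σ_max/σ_min = (28/5)/(28/85) = 17.0000
perturbation bound = 17.0000·1/990 = 0.0172

0.0172


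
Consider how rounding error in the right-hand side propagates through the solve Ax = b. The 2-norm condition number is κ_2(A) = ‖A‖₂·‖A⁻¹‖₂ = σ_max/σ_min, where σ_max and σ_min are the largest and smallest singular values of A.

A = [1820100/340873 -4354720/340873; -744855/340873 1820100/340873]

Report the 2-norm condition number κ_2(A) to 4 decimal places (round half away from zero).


AᵀA = [22885047225/687540841 -54921517500/687540841; -54921517500/687540841 131812723600/687540841]; tr = 915371425/4068289, det = 1440000/4068289
λ_max, λ_min = (915371425/4068289 ± √837881412361890625/16550975387521)/2 = 225, 6400/4068289
κ_2(A) = √(λ_max/λ_min) = √(225 / (6400/4068289)) = 378.1875

378.1875


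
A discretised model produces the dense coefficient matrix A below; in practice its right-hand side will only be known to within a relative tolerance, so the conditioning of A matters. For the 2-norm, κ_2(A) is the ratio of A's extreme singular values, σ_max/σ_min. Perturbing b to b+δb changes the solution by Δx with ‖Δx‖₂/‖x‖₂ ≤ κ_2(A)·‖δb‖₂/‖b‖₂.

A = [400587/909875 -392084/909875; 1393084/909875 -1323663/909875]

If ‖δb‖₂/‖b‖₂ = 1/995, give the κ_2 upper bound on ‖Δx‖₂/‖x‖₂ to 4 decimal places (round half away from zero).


0.2523

form AᵀA = [3361844761/1324596025 -128066400/52983841; -128066400/52983841 3049301761/1324596025] with trace 7623242/1575025 and determinant 14641/39375625
solving λ² − 7623242/1575025·λ + 14641/39375625 = 0 gives λ = 121/25, 121/1575025
κ_2(A) = √(λ_max/λ_min) = √((121/25) / (121/1575025)) = 251.0000
κ_2(A)·‖δb‖/‖b‖ = 0.2523


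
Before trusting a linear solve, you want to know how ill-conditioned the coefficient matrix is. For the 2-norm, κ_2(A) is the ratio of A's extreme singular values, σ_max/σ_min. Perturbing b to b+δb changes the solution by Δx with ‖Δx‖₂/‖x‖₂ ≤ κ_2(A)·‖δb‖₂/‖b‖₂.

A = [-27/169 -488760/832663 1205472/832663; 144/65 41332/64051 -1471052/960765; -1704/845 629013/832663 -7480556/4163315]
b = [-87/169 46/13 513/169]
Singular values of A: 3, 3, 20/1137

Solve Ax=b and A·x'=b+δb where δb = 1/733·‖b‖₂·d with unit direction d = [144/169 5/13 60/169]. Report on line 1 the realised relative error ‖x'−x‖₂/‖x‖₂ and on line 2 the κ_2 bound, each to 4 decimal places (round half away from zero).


0.0032
0.2327

from the listed singular values, σ₁ = 3, σ_n = 20/1137
κ_2(A) = 3 / (20/1137) = 170.5500
perturbation bound = 170.5500·1/733 = 0.2327
solve Ax = b  →  x = [0.2000 105.4923 42.4385]
‖b‖₂ = 4.6904 and ‖x‖₂ = 113.7088
re-solving with b+δb shifts x by Δx of norm 0.3638
relative error = 0.0032
so the bound overstates the realised error by a factor of ≈ 72.7284 (computed from the unrounded values)


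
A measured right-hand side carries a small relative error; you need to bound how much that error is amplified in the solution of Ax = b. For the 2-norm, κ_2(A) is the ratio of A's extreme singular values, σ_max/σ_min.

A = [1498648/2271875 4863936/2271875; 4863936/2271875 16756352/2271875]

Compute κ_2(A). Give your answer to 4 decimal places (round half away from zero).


227.1875

M = AᵀA = [41446110784/8258265625 142065842688/8258265625; 142065842688/8258265625 487093129216/8258265625]. tr(M)=845662784/13213225, det(M)=1048576/13213225
solving λ² − 845662784/13213225·λ + 1048576/13213225 = 0 gives λ = 64, 16384/13213225
κ = σ_max/σ_min = 8/(128/3635) = 227.1875


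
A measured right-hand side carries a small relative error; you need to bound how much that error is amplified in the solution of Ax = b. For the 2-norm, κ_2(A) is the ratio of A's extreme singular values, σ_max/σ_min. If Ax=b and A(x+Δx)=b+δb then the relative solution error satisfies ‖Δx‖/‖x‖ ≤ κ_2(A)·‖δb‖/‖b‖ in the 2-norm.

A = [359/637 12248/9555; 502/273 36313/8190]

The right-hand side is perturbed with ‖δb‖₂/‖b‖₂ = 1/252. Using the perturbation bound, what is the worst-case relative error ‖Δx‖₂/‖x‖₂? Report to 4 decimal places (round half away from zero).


0.7000

form AᵀA = [13508125/3651921 97237375/10955763; 97237375/10955763 2800542025/131469156] with trace 19448725/777924 and determinant 15625/777924
eigenvalues of AᵀA: λ = (tr ± √(tr²−4·det))/2 = 25, 625/777924
so κ_2 = √(25 / (625/777924)) = 176.4000
worst-case relative error ≤ 176.4000 × 1/252 = 0.7000


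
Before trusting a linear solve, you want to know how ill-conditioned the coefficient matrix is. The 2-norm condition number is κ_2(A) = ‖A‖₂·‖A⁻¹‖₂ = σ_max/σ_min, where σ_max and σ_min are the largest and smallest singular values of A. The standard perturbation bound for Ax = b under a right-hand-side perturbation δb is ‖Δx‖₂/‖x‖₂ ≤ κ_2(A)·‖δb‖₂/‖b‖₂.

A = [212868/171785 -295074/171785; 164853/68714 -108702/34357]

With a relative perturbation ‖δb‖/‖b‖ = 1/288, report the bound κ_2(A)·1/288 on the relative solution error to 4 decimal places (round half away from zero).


0.3509

AᵀA = [2978075889/408444100 -992421963/102111025; -992421963/102111025 1323431784/102111025]; tr = 330872121/16337764, det = 164025/4084441
solving λ² − 330872121/16337764·λ + 164025/4084441 = 0 gives λ = 81/4, 8100/4084441
so κ_2 = √((81/4) / (8100/4084441)) = 101.0500
worst-case relative error ≤ 101.0500 × 1/288 = 0.3509


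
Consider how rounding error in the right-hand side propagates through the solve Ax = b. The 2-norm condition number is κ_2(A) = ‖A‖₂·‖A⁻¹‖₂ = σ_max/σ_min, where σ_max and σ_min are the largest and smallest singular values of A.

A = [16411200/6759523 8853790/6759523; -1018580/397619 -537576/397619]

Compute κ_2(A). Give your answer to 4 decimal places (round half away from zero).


219.3760

form AᵀA = [676773475600/54329549569 360936220320/54329549569; 360936220320/54329549569 192517380004/54329549569] with trace 3007926836/187991521 and determinant 1000000/187991521
char-poly roots: 16 and 62500/187991521
κ = σ_max/σ_min = 4/(250/13711) = 219.3760


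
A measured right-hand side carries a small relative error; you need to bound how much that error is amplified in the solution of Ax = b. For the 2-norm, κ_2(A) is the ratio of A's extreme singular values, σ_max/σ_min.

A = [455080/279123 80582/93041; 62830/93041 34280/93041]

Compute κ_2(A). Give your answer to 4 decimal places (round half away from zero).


252.6000

form AᵀA = [84450500/27117873 15013120/9039291; 15013120/9039291 2669188/3013097] with trace 6380776/1595169 and determinant 400/1595169
char-poly roots: 4 and 100/1595169
so κ_2 = √(4 / (100/1595169)) = 252.6000


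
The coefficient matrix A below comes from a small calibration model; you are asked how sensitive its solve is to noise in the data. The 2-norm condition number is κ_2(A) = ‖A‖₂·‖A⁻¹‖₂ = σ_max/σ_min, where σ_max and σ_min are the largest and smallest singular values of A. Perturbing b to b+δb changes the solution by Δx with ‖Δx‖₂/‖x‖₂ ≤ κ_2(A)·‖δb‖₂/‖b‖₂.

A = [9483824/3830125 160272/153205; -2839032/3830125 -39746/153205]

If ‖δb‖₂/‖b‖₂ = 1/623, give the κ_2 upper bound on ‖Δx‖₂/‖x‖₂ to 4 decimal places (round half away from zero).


0.0946

M = AᵀA = [156804832576/23471772025 13062652848/4694354405; 13062652848/4694354405 1090674340/938870881]. tr(M)=1089181604/138886225, det(M)=2458624/138886225
λ_max, λ_min = (1089181604/138886225 ± √1184950690467795216/19289383494750625)/2 = 196/25, 12544/5555449
so κ_2 = √((196/25) / (12544/5555449)) = 58.9250
bound on ‖Δx‖/‖x‖: κ·ε = 58.9250·1/623 = 0.0946


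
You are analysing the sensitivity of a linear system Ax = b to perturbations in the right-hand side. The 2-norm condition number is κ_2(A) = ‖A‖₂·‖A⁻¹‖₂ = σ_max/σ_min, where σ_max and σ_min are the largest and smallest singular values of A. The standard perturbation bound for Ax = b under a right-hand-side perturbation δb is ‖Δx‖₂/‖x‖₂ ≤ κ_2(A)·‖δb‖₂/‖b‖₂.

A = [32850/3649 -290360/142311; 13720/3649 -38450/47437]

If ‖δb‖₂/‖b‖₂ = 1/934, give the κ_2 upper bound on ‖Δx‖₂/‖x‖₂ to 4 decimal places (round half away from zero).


M = AᵀA = [1267360900/13315201 -285152000/13315201; -285152000/13315201 577600900/119836809]. tr(M)=7129000/71289, det(M)=10000/71289
char-poly roots: 100 and 100/71289
κ = σ_max/σ_min = 10/(10/267) = 267.0000
κ_2(A)·‖δb‖/‖b‖ = 0.2859

0.2859


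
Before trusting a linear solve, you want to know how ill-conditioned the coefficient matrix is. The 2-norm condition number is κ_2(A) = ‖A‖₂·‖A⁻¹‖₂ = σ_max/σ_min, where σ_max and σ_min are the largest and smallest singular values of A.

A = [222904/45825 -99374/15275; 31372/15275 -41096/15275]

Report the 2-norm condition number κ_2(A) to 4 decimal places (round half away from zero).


M = AᵀA = [346414288/12425625 -153956528/4141875; -153956528/4141875 68426468/1380625]. tr(M)=1539604/19881, det(M)=937024/12425625
eigenvalues of AᵀA: λ = (tr ± √(tr²−4·det))/2 = 1936/25, 484/497025
σ_max=√(1936/25)=(44/5), σ_min=√(484/497025)=(22/705) → κ = 282.0000

282.0000


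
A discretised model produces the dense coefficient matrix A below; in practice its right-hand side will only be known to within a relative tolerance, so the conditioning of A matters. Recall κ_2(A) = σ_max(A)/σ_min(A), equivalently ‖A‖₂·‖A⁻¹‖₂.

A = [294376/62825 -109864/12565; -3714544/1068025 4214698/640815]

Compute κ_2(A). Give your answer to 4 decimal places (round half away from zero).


376.9500

M = AᵀA = [1553671056704/45627096025 -1747824392992/27376257615; -1747824392992/27376257615 1966320216772/16425754569]. tr(M)=218481124324/1420913025, det(M)=236421376/1420913025
solving λ² − 218481124324/1420913025·λ + 236421376/1420913025 = 0 gives λ = 3844/25, 61504/56836521
κ = σ_max/σ_min = (62/5)/(248/7539) = 376.9500


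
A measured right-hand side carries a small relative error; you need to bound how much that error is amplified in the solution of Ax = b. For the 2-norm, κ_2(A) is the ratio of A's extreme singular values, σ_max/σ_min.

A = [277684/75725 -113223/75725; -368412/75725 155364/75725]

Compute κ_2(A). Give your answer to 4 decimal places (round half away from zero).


174.7500

M = AᵀA = [8513432224/229371025 -141885084/9174841; -141885084/9174841 1478296809/229371025]. tr(M)=59122657/1357225, det(M)=2108304/33930625
solving λ² − 59122657/1357225·λ + 2108304/33930625 = 0 gives λ = 1089/25, 1936/1357225
so κ_2 = √((1089/25) / (1936/1357225)) = 174.7500


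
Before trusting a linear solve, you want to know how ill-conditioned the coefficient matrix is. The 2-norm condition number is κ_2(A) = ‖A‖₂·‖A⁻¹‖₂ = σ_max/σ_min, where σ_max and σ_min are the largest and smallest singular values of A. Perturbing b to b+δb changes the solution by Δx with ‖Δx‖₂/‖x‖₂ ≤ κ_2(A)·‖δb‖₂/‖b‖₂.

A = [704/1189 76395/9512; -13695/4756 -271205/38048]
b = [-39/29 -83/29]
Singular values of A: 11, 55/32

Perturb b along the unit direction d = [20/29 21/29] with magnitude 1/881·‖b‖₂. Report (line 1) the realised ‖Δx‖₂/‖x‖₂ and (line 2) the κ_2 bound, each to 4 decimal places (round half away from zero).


0.0012
0.0073

from the listed singular values, σ₁ = 11, σ_n = 55/32
κ = σ_max/σ_min = 11/(55/32) = 6.4000
κ_2(A)·‖δb‖/‖b‖ = 0.0073
solve Ax = b  →  x = [1.7228 -0.2945]
2-norm of b is 3.1623; of x, 1.7478
Δx = A⁻¹·δb where δb = 1/881·3.1623·d; ‖Δx‖ = 0.0021
dividing the unrounded norms, ‖Δx‖/‖x‖ = 0.0012
tightness: 0.0012 against a bound of 0.0073 (unrounded ratio ≈ 0.1645)
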